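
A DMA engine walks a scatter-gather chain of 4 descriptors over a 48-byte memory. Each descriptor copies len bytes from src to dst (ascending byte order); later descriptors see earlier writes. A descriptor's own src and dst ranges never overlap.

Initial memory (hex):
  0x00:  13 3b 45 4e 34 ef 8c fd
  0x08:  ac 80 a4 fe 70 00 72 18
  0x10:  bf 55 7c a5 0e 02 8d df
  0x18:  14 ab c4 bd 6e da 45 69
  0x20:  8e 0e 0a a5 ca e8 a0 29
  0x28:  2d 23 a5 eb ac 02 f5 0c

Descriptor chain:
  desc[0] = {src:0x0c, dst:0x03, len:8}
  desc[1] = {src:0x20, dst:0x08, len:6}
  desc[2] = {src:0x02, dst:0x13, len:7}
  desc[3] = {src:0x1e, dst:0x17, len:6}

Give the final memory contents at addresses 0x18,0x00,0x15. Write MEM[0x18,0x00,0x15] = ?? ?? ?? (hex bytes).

D0: mem[0x03..0x0a] <- [70 00 72 18 bf 55 7c a5]
D1: mem[0x08..0x0d] <- [8e 0e 0a a5 ca e8]
D2: mem[0x13..0x19] <- [45 70 00 72 18 bf 8e]
D3: mem[0x17..0x1c] <- [45 69 8e 0e 0a a5]
query mem[0x18]=0x69, mem[0x00]=0x13, mem[0x15]=0x00

MEM[0x18,0x00,0x15] = 69 13 00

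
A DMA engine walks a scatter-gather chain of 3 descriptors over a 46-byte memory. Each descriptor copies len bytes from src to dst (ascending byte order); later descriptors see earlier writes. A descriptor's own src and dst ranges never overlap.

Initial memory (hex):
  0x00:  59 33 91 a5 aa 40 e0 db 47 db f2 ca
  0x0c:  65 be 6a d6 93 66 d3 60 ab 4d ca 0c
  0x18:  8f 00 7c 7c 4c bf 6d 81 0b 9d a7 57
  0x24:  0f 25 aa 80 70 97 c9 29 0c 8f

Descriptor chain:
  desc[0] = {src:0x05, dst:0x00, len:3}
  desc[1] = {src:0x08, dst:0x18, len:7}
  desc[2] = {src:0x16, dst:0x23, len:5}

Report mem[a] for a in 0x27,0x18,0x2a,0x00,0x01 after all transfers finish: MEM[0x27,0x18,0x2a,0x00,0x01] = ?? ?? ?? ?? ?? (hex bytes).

  after D0: wrote 3B at 0x00 = 40e0db
  after D1: wrote 7B at 0x18 = 47dbf2ca65be6a
  after D2: wrote 5B at 0x23 = ca0c47dbf2
query mem[0x27]=0xf2, mem[0x18]=0x47, mem[0x2a]=0xc9, mem[0x00]=0x40, mem[0x01]=0xe0

MEM[0x27,0x18,0x2a,0x00,0x01] = f2 47 c9 40 e0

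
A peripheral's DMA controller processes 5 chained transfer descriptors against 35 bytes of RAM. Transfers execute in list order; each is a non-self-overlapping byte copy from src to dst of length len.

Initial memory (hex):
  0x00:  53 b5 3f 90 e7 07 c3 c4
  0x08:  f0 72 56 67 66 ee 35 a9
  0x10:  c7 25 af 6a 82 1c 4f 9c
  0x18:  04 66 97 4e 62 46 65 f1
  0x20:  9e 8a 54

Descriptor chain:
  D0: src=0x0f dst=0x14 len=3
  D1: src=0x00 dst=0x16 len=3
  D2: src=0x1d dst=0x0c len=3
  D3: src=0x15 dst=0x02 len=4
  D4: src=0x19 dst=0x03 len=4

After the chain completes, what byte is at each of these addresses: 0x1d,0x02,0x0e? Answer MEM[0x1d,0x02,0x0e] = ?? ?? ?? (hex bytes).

MEM[0x1d,0x02,0x0e] = 46 c7 f1

D0: mem[0x14..0x16] <- [a9 c7 25]
D1: mem[0x16..0x18] <- [53 b5 3f]
D2: mem[0x0c..0x0e] <- [46 65 f1]
D3: mem[0x02..0x05] <- [c7 53 b5 3f]
D4: mem[0x03..0x06] <- [66 97 4e 62]
query mem[0x1d]=0x46, mem[0x02]=0xc7, mem[0x0e]=0xf1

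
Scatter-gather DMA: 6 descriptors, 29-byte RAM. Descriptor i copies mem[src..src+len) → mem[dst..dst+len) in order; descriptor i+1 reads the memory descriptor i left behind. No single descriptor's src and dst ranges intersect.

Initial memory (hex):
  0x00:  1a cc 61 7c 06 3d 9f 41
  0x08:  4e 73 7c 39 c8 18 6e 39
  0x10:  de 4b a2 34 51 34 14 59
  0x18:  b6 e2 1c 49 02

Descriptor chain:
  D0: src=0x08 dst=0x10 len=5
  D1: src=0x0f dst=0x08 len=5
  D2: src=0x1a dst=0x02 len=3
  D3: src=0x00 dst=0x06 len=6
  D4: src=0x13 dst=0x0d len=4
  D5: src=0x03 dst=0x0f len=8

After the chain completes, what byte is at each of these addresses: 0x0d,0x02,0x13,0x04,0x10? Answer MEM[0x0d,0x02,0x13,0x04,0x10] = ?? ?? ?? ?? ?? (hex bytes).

MEM[0x0d,0x02,0x13,0x04,0x10] = 39 1c cc 02 02

#0 dst[0x10+5] := {0x4e,0x73,0x7c,0x39,0xc8}
#1 dst[0x08+5] := {0x39,0x4e,0x73,0x7c,0x39}
#2 dst[0x02+3] := {0x1c,0x49,0x02}
#3 dst[0x06+6] := {0x1a,0xcc,0x1c,0x49,0x02,0x3d}
#4 dst[0x0d+4] := {0x39,0xc8,0x34,0x14}
#5 dst[0x0f+8] := {0x49,0x02,0x3d,0x1a,0xcc,0x1c,0x49,0x02}
query mem[0x0d]=0x39, mem[0x02]=0x1c, mem[0x13]=0xcc, mem[0x04]=0x02, mem[0x10]=0x02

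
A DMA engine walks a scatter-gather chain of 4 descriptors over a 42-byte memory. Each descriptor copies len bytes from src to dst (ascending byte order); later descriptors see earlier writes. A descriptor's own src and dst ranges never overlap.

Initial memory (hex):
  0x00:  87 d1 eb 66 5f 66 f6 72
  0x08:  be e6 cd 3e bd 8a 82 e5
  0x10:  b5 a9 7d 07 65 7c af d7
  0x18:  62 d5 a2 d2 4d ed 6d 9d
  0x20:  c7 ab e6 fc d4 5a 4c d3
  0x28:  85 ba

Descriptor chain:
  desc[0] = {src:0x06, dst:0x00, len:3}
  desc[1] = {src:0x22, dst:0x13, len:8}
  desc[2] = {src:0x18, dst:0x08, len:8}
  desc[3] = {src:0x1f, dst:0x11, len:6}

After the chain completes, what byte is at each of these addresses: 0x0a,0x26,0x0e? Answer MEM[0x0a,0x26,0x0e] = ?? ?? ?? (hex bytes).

[0] 0x06->0x00 len=3 : f6 72 be
[1] 0x22->0x13 len=8 : e6 fc d4 5a 4c d3 85 ba
[2] 0x18->0x08 len=8 : d3 85 ba d2 4d ed 6d 9d
[3] 0x1f->0x11 len=6 : 9d c7 ab e6 fc d4
query mem[0x0a]=0xba, mem[0x26]=0x4c, mem[0x0e]=0x6d

MEM[0x0a,0x26,0x0e] = ba 4c 6d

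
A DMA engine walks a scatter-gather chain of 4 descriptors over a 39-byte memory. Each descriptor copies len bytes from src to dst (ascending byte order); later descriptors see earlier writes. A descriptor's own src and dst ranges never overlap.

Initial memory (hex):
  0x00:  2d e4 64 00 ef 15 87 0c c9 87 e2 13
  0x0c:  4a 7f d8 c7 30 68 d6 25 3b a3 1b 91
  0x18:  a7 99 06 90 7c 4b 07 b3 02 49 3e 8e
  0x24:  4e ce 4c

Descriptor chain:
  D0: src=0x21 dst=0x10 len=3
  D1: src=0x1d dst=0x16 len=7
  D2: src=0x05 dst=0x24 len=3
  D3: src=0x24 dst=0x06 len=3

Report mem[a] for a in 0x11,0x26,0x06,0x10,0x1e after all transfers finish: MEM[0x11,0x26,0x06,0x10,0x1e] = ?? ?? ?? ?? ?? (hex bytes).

[0] 0x21->0x10 len=3 : 49 3e 8e
[1] 0x1d->0x16 len=7 : 4b 07 b3 02 49 3e 8e
[2] 0x05->0x24 len=3 : 15 87 0c
[3] 0x24->0x06 len=3 : 15 87 0c
query mem[0x11]=0x3e, mem[0x26]=0x0c, mem[0x06]=0x15, mem[0x10]=0x49, mem[0x1e]=0x07

MEM[0x11,0x26,0x06,0x10,0x1e] = 3e 0c 15 49 07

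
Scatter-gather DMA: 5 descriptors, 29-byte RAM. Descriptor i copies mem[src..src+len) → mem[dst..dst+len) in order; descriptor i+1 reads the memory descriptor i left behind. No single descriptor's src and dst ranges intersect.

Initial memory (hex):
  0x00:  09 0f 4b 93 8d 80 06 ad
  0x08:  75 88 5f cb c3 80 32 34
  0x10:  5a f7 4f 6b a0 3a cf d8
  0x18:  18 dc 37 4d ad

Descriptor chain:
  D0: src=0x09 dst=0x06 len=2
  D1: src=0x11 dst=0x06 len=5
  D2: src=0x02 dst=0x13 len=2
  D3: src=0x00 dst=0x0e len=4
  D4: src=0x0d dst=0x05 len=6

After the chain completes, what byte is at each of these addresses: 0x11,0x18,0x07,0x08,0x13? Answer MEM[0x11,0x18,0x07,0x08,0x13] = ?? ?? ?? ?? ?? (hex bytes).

MEM[0x11,0x18,0x07,0x08,0x13] = 93 18 0f 4b 4b

[0] 0x09->0x06 len=2 : 88 5f
[1] 0x11->0x06 len=5 : f7 4f 6b a0 3a
[2] 0x02->0x13 len=2 : 4b 93
[3] 0x00->0x0e len=4 : 09 0f 4b 93
[4] 0x0d->0x05 len=6 : 80 09 0f 4b 93 4f
query mem[0x11]=0x93, mem[0x18]=0x18, mem[0x07]=0x0f, mem[0x08]=0x4b, mem[0x13]=0x4b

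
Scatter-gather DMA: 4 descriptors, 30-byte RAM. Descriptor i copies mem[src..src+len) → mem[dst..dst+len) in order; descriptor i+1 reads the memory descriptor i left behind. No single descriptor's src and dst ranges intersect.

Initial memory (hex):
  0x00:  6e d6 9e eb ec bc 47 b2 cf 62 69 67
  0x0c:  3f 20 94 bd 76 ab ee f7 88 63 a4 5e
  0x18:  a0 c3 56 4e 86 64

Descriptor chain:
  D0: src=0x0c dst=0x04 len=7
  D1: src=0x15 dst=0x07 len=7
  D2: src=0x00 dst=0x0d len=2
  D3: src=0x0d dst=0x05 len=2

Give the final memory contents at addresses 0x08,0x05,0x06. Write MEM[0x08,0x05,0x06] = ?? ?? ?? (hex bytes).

#0 dst[0x04+7] := {0x3f,0x20,0x94,0xbd,0x76,0xab,0xee}
#1 dst[0x07+7] := {0x63,0xa4,0x5e,0xa0,0xc3,0x56,0x4e}
#2 dst[0x0d+2] := {0x6e,0xd6}
#3 dst[0x05+2] := {0x6e,0xd6}
query mem[0x08]=0xa4, mem[0x05]=0x6e, mem[0x06]=0xd6

MEM[0x08,0x05,0x06] = a4 6e d6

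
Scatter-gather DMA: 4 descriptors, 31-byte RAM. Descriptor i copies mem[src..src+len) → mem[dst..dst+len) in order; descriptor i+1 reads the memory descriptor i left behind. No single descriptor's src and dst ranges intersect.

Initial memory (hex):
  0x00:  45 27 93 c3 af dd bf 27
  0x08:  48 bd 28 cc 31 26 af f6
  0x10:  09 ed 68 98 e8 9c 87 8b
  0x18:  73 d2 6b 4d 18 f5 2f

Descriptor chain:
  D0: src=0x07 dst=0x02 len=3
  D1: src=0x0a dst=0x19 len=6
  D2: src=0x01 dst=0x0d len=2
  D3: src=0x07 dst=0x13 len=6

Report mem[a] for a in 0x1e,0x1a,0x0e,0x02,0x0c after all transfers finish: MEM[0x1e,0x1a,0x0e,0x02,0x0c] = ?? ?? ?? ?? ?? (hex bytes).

MEM[0x1e,0x1a,0x0e,0x02,0x0c] = f6 cc 27 27 31

  after D0: wrote 3B at 0x02 = 2748bd
  after D1: wrote 6B at 0x19 = 28cc3126aff6
  after D2: wrote 2B at 0x0d = 2727
  after D3: wrote 6B at 0x13 = 2748bd28cc31
query mem[0x1e]=0xf6, mem[0x1a]=0xcc, mem[0x0e]=0x27, mem[0x02]=0x27, mem[0x0c]=0x31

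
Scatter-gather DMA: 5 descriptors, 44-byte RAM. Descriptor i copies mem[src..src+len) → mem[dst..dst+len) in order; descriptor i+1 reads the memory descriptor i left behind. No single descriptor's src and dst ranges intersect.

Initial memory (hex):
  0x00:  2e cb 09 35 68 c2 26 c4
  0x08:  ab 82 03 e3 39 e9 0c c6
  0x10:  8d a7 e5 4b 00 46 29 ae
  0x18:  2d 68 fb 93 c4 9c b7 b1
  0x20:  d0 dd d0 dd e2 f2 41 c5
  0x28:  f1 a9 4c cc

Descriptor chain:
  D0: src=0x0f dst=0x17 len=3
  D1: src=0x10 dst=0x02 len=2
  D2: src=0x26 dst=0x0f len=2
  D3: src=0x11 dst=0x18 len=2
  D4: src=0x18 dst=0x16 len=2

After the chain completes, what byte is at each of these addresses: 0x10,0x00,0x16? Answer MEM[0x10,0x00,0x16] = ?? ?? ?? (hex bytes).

#0 dst[0x17+3] := {0xc6,0x8d,0xa7}
#1 dst[0x02+2] := {0x8d,0xa7}
#2 dst[0x0f+2] := {0x41,0xc5}
#3 dst[0x18+2] := {0xa7,0xe5}
#4 dst[0x16+2] := {0xa7,0xe5}
query mem[0x10]=0xc5, mem[0x00]=0x2e, mem[0x16]=0xa7

MEM[0x10,0x00,0x16] = c5 2e a7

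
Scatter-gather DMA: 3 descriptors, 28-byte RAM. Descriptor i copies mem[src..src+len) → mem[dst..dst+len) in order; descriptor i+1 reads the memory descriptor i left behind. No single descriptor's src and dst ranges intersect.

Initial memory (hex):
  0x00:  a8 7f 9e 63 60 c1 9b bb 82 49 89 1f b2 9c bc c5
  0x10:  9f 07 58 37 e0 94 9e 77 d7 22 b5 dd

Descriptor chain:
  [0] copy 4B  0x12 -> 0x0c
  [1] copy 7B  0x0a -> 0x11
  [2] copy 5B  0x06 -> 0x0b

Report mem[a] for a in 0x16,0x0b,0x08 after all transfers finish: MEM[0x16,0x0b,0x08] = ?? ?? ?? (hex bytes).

MEM[0x16,0x0b,0x08] = 94 9b 82

D0: mem[0x0c..0x0f] <- [58 37 e0 94]
D1: mem[0x11..0x17] <- [89 1f 58 37 e0 94 9f]
D2: mem[0x0b..0x0f] <- [9b bb 82 49 89]
query mem[0x16]=0x94, mem[0x0b]=0x9b, mem[0x08]=0x82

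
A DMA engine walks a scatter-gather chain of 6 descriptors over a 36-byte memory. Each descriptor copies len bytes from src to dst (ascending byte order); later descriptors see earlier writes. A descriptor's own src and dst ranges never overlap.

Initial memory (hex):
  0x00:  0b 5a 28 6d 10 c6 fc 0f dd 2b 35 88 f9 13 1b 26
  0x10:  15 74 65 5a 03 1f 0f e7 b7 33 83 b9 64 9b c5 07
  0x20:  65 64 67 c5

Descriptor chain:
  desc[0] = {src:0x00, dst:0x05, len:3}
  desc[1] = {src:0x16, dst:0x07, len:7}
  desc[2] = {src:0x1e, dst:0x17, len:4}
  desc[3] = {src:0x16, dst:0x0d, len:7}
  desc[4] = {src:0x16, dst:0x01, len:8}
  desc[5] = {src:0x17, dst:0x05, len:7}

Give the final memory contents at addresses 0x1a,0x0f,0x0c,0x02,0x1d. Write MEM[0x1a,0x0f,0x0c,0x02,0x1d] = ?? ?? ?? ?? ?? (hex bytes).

[0] 0x00->0x05 len=3 : 0b 5a 28
[1] 0x16->0x07 len=7 : 0f e7 b7 33 83 b9 64
[2] 0x1e->0x17 len=4 : c5 07 65 64
[3] 0x16->0x0d len=7 : 0f c5 07 65 64 b9 64
[4] 0x16->0x01 len=8 : 0f c5 07 65 64 b9 64 9b
[5] 0x17->0x05 len=7 : c5 07 65 64 b9 64 9b
query mem[0x1a]=0x64, mem[0x0f]=0x07, mem[0x0c]=0xb9, mem[0x02]=0xc5, mem[0x1d]=0x9b

MEM[0x1a,0x0f,0x0c,0x02,0x1d] = 64 07 b9 c5 9b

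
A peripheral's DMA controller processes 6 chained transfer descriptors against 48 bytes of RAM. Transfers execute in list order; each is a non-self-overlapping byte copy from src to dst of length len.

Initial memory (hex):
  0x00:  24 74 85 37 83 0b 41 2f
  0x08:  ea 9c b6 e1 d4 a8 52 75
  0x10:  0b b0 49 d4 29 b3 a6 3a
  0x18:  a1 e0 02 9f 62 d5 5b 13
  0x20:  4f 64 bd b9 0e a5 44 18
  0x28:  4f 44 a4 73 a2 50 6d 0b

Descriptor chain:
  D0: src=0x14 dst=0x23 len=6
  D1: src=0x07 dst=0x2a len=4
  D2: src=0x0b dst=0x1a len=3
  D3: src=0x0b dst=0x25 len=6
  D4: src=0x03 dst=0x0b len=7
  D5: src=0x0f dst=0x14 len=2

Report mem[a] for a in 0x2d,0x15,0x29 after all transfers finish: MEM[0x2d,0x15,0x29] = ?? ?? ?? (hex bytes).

  after D0: wrote 6B at 0x23 = 29b3a63aa1e0
  after D1: wrote 4B at 0x2a = 2fea9cb6
  after D2: wrote 3B at 0x1a = e1d4a8
  after D3: wrote 6B at 0x25 = e1d4a852750b
  after D4: wrote 7B at 0x0b = 37830b412fea9c
  after D5: wrote 2B at 0x14 = 2fea
query mem[0x2d]=0xb6, mem[0x15]=0xea, mem[0x29]=0x75

MEM[0x2d,0x15,0x29] = b6 ea 75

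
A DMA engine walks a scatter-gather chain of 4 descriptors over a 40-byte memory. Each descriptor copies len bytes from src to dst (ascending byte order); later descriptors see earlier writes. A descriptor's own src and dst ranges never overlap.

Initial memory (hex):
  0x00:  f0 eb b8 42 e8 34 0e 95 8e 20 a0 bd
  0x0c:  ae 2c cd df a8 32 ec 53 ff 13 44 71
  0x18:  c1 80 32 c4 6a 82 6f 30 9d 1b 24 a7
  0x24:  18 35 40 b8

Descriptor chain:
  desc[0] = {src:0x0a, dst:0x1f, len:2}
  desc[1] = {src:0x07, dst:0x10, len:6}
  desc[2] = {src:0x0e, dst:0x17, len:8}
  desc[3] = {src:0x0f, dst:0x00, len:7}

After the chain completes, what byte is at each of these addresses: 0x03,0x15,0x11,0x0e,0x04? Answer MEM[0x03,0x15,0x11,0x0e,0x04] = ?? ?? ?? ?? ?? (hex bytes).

MEM[0x03,0x15,0x11,0x0e,0x04] = 20 ae 8e cd a0

[0] 0x0a->0x1f len=2 : a0 bd
[1] 0x07->0x10 len=6 : 95 8e 20 a0 bd ae
[2] 0x0e->0x17 len=8 : cd df 95 8e 20 a0 bd ae
[3] 0x0f->0x00 len=7 : df 95 8e 20 a0 bd ae
query mem[0x03]=0x20, mem[0x15]=0xae, mem[0x11]=0x8e, mem[0x0e]=0xcd, mem[0x04]=0xa0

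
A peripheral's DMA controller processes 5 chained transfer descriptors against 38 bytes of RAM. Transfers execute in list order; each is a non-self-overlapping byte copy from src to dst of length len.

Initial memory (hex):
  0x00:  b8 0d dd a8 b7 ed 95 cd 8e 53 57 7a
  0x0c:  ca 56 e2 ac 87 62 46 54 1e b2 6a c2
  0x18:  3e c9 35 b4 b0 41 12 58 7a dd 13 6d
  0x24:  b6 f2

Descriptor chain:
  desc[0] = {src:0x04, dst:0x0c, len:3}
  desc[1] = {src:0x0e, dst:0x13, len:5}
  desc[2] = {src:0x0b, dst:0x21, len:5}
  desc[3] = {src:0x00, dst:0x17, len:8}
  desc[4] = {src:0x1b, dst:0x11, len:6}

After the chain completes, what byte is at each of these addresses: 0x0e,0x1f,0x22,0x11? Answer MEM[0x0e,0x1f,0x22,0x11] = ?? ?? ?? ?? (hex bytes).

MEM[0x0e,0x1f,0x22,0x11] = 95 58 b7 b7

#0 dst[0x0c+3] := {0xb7,0xed,0x95}
#1 dst[0x13+5] := {0x95,0xac,0x87,0x62,0x46}
#2 dst[0x21+5] := {0x7a,0xb7,0xed,0x95,0xac}
#3 dst[0x17+8] := {0xb8,0x0d,0xdd,0xa8,0xb7,0xed,0x95,0xcd}
#4 dst[0x11+6] := {0xb7,0xed,0x95,0xcd,0x58,0x7a}
query mem[0x0e]=0x95, mem[0x1f]=0x58, mem[0x22]=0xb7, mem[0x11]=0xb7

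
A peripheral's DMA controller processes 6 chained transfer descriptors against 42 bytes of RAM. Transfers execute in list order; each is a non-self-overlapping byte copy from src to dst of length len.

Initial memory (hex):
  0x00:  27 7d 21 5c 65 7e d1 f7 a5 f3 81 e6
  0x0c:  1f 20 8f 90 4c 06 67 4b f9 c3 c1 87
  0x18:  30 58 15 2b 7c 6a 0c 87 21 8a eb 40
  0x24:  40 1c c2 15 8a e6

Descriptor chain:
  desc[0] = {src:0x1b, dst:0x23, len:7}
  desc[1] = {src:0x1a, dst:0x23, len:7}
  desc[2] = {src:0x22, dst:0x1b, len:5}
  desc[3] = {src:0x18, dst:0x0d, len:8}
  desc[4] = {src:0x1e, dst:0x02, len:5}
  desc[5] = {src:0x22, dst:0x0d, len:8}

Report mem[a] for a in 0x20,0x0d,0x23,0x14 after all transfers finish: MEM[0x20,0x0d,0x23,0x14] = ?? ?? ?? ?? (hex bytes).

D0: mem[0x23..0x29] <- [2b 7c 6a 0c 87 21 8a]
D1: mem[0x23..0x29] <- [15 2b 7c 6a 0c 87 21]
D2: mem[0x1b..0x1f] <- [eb 15 2b 7c 6a]
D3: mem[0x0d..0x14] <- [30 58 15 eb 15 2b 7c 6a]
D4: mem[0x02..0x06] <- [7c 6a 21 8a eb]
D5: mem[0x0d..0x14] <- [eb 15 2b 7c 6a 0c 87 21]
query mem[0x20]=0x21, mem[0x0d]=0xeb, mem[0x23]=0x15, mem[0x14]=0x21

MEM[0x20,0x0d,0x23,0x14] = 21 eb 15 21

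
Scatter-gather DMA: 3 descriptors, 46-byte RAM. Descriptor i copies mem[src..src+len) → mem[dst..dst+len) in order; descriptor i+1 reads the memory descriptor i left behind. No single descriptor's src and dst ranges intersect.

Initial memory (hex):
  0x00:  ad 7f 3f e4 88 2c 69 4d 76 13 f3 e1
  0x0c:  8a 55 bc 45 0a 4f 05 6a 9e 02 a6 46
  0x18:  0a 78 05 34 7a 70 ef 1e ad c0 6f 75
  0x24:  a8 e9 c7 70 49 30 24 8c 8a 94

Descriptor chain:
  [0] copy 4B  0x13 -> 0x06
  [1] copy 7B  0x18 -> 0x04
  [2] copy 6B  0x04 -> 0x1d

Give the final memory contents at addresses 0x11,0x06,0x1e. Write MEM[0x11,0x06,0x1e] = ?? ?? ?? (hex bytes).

MEM[0x11,0x06,0x1e] = 4f 05 78

#0 dst[0x06+4] := {0x6a,0x9e,0x02,0xa6}
#1 dst[0x04+7] := {0x0a,0x78,0x05,0x34,0x7a,0x70,0xef}
#2 dst[0x1d+6] := {0x0a,0x78,0x05,0x34,0x7a,0x70}
query mem[0x11]=0x4f, mem[0x06]=0x05, mem[0x1e]=0x78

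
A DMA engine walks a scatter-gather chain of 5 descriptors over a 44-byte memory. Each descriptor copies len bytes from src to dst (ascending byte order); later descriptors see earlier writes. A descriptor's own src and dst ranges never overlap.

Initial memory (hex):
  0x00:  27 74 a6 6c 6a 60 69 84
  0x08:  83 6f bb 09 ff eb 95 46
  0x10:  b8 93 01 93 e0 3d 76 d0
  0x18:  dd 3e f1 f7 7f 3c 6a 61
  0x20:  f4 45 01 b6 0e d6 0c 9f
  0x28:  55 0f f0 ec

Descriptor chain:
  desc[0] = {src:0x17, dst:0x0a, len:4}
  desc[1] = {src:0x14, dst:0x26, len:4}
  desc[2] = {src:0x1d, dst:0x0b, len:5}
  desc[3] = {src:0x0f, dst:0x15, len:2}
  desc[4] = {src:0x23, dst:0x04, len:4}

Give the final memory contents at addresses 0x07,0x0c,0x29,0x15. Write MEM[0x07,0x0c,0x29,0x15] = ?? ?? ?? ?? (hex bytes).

MEM[0x07,0x0c,0x29,0x15] = e0 6a d0 45

D0: mem[0x0a..0x0d] <- [d0 dd 3e f1]
D1: mem[0x26..0x29] <- [e0 3d 76 d0]
D2: mem[0x0b..0x0f] <- [3c 6a 61 f4 45]
D3: mem[0x15..0x16] <- [45 b8]
D4: mem[0x04..0x07] <- [b6 0e d6 e0]
query mem[0x07]=0xe0, mem[0x0c]=0x6a, mem[0x29]=0xd0, mem[0x15]=0x45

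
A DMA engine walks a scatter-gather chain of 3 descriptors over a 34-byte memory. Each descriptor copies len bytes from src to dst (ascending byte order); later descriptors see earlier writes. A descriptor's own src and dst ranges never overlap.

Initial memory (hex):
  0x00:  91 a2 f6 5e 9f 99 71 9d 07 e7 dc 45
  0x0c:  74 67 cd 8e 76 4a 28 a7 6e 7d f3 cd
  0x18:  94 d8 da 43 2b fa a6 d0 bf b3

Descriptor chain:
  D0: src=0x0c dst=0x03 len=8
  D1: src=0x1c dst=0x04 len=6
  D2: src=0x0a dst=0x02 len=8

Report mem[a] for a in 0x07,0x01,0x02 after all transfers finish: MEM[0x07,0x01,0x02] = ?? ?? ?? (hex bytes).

MEM[0x07,0x01,0x02] = 8e a2 a7

[0] 0x0c->0x03 len=8 : 74 67 cd 8e 76 4a 28 a7
[1] 0x1c->0x04 len=6 : 2b fa a6 d0 bf b3
[2] 0x0a->0x02 len=8 : a7 45 74 67 cd 8e 76 4a
query mem[0x07]=0x8e, mem[0x01]=0xa2, mem[0x02]=0xa7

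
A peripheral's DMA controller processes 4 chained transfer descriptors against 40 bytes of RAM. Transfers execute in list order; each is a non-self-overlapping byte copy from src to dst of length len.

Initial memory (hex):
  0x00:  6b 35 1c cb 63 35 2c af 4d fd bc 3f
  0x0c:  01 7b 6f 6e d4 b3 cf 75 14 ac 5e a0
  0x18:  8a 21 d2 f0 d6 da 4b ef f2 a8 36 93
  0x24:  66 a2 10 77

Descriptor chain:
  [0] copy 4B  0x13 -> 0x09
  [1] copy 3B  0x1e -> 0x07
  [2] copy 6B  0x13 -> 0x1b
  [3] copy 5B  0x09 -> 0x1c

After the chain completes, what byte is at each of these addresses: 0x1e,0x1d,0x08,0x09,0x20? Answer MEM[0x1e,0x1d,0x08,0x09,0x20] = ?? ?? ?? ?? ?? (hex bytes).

MEM[0x1e,0x1d,0x08,0x09,0x20] = ac 14 ef f2 7b

D0: mem[0x09..0x0c] <- [75 14 ac 5e]
D1: mem[0x07..0x09] <- [4b ef f2]
D2: mem[0x1b..0x20] <- [75 14 ac 5e a0 8a]
D3: mem[0x1c..0x20] <- [f2 14 ac 5e 7b]
query mem[0x1e]=0xac, mem[0x1d]=0x14, mem[0x08]=0xef, mem[0x09]=0xf2, mem[0x20]=0x7b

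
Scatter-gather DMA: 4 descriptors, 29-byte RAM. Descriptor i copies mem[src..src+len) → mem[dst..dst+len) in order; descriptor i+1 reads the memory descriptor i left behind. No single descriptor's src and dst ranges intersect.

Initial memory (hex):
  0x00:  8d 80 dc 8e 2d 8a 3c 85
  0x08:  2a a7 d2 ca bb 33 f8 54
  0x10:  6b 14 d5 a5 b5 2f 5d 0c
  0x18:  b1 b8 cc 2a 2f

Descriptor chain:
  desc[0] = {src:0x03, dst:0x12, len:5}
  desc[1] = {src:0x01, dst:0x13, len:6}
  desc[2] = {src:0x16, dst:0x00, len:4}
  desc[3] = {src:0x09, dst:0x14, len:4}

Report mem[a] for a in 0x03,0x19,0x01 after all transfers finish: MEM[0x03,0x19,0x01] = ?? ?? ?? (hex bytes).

[0] 0x03->0x12 len=5 : 8e 2d 8a 3c 85
[1] 0x01->0x13 len=6 : 80 dc 8e 2d 8a 3c
[2] 0x16->0x00 len=4 : 2d 8a 3c b8
[3] 0x09->0x14 len=4 : a7 d2 ca bb
query mem[0x03]=0xb8, mem[0x19]=0xb8, mem[0x01]=0x8a

MEM[0x03,0x19,0x01] = b8 b8 8a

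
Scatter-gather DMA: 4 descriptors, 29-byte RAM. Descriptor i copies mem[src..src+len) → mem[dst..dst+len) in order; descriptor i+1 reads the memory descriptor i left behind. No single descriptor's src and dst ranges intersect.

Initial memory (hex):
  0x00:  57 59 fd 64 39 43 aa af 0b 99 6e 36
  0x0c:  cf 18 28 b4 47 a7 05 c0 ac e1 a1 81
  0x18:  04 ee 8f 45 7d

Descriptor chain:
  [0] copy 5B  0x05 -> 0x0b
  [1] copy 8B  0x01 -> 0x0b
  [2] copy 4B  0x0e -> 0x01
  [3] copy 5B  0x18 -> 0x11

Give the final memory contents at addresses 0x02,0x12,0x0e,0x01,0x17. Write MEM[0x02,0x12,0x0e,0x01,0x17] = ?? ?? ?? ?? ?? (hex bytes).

MEM[0x02,0x12,0x0e,0x01,0x17] = 43 ee 39 39 81

  after D0: wrote 5B at 0x0b = 43aaaf0b99
  after D1: wrote 8B at 0x0b = 59fd643943aaaf0b
  after D2: wrote 4B at 0x01 = 3943aaaf
  after D3: wrote 5B at 0x11 = 04ee8f457d
query mem[0x02]=0x43, mem[0x12]=0xee, mem[0x0e]=0x39, mem[0x01]=0x39, mem[0x17]=0x81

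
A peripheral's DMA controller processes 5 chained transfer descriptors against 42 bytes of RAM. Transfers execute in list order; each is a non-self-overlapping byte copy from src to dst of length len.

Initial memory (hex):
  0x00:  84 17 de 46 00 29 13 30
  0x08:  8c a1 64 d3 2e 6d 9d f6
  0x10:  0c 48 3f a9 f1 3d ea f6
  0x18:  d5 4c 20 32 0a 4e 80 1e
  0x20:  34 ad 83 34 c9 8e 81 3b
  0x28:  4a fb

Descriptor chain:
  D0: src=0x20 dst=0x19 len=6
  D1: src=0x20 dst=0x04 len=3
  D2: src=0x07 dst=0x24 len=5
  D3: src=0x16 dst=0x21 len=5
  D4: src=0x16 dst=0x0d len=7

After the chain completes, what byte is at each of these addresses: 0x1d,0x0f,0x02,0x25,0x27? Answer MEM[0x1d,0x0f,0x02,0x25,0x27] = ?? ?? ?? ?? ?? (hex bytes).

MEM[0x1d,0x0f,0x02,0x25,0x27] = c9 d5 de ad 64

#0 dst[0x19+6] := {0x34,0xad,0x83,0x34,0xc9,0x8e}
#1 dst[0x04+3] := {0x34,0xad,0x83}
#2 dst[0x24+5] := {0x30,0x8c,0xa1,0x64,0xd3}
#3 dst[0x21+5] := {0xea,0xf6,0xd5,0x34,0xad}
#4 dst[0x0d+7] := {0xea,0xf6,0xd5,0x34,0xad,0x83,0x34}
query mem[0x1d]=0xc9, mem[0x0f]=0xd5, mem[0x02]=0xde, mem[0x25]=0xad, mem[0x27]=0x64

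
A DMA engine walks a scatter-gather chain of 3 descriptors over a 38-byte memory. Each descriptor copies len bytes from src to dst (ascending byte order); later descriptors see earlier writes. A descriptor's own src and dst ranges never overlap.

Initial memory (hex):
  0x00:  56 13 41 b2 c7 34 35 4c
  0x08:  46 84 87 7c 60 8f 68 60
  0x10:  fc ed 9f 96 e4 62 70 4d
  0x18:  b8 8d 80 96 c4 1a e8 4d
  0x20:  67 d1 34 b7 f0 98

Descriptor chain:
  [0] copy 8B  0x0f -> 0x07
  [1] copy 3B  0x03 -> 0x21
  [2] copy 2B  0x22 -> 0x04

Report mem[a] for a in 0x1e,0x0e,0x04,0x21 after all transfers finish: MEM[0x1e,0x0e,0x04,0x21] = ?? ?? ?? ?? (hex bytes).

MEM[0x1e,0x0e,0x04,0x21] = e8 70 c7 b2

D0: mem[0x07..0x0e] <- [60 fc ed 9f 96 e4 62 70]
D1: mem[0x21..0x23] <- [b2 c7 34]
D2: mem[0x04..0x05] <- [c7 34]
query mem[0x1e]=0xe8, mem[0x0e]=0x70, mem[0x04]=0xc7, mem[0x21]=0xb2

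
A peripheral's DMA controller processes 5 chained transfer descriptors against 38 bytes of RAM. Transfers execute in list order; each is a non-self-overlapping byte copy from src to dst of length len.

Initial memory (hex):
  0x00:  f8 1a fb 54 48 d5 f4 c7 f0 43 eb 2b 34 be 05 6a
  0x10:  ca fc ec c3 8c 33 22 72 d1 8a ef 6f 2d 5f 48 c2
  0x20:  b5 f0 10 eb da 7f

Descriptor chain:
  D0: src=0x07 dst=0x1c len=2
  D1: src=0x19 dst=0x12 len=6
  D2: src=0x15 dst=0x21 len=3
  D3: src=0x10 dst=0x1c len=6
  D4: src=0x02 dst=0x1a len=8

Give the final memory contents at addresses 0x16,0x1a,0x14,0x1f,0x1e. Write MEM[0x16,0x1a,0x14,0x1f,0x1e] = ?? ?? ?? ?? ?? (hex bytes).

  after D0: wrote 2B at 0x1c = c7f0
  after D1: wrote 6B at 0x12 = 8aef6fc7f048
  after D2: wrote 3B at 0x21 = c7f048
  after D3: wrote 6B at 0x1c = cafc8aef6fc7
  after D4: wrote 8B at 0x1a = fb5448d5f4c7f043
query mem[0x16]=0xf0, mem[0x1a]=0xfb, mem[0x14]=0x6f, mem[0x1f]=0xc7, mem[0x1e]=0xf4

MEM[0x16,0x1a,0x14,0x1f,0x1e] = f0 fb 6f c7 f4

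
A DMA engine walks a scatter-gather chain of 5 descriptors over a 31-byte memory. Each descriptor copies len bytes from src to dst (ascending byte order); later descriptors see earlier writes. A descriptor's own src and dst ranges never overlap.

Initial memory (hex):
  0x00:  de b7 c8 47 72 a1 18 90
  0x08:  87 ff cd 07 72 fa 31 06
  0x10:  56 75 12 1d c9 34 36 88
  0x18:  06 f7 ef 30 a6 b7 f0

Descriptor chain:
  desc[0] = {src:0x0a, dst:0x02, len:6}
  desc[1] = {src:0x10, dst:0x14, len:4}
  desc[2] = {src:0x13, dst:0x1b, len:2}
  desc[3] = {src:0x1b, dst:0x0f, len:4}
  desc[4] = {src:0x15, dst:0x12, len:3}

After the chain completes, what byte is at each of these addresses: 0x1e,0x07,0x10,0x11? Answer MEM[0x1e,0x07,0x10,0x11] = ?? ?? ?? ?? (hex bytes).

MEM[0x1e,0x07,0x10,0x11] = f0 06 56 b7

  after D0: wrote 6B at 0x02 = cd0772fa3106
  after D1: wrote 4B at 0x14 = 5675121d
  after D2: wrote 2B at 0x1b = 1d56
  after D3: wrote 4B at 0x0f = 1d56b7f0
  after D4: wrote 3B at 0x12 = 75121d
query mem[0x1e]=0xf0, mem[0x07]=0x06, mem[0x10]=0x56, mem[0x11]=0xb7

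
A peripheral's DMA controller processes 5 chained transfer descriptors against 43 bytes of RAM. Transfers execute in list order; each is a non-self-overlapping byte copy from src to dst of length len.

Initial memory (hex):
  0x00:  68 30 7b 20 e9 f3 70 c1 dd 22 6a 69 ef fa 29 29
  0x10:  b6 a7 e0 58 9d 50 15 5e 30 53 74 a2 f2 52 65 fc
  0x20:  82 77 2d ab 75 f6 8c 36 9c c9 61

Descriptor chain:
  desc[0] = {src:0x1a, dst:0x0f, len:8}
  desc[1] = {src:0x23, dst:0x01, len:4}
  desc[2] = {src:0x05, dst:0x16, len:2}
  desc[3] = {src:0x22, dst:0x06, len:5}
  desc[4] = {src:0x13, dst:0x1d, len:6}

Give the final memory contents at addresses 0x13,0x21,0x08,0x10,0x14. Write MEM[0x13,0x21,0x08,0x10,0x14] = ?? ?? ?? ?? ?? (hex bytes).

[0] 0x1a->0x0f len=8 : 74 a2 f2 52 65 fc 82 77
[1] 0x23->0x01 len=4 : ab 75 f6 8c
[2] 0x05->0x16 len=2 : f3 70
[3] 0x22->0x06 len=5 : 2d ab 75 f6 8c
[4] 0x13->0x1d len=6 : 65 fc 82 f3 70 30
query mem[0x13]=0x65, mem[0x21]=0x70, mem[0x08]=0x75, mem[0x10]=0xa2, mem[0x14]=0xfc

MEM[0x13,0x21,0x08,0x10,0x14] = 65 70 75 a2 fc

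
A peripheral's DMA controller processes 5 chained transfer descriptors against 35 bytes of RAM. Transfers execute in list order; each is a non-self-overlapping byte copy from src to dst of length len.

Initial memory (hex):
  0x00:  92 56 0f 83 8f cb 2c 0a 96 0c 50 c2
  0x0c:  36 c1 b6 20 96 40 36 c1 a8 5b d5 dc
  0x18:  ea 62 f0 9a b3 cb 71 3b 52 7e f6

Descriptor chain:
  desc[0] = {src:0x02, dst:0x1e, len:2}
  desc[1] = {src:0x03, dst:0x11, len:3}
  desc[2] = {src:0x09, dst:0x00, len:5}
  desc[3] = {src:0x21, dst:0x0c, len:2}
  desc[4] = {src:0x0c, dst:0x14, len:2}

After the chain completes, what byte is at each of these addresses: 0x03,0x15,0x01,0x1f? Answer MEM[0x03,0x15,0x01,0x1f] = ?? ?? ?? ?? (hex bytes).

D0: mem[0x1e..0x1f] <- [0f 83]
D1: mem[0x11..0x13] <- [83 8f cb]
D2: mem[0x00..0x04] <- [0c 50 c2 36 c1]
D3: mem[0x0c..0x0d] <- [7e f6]
D4: mem[0x14..0x15] <- [7e f6]
query mem[0x03]=0x36, mem[0x15]=0xf6, mem[0x01]=0x50, mem[0x1f]=0x83

MEM[0x03,0x15,0x01,0x1f] = 36 f6 50 83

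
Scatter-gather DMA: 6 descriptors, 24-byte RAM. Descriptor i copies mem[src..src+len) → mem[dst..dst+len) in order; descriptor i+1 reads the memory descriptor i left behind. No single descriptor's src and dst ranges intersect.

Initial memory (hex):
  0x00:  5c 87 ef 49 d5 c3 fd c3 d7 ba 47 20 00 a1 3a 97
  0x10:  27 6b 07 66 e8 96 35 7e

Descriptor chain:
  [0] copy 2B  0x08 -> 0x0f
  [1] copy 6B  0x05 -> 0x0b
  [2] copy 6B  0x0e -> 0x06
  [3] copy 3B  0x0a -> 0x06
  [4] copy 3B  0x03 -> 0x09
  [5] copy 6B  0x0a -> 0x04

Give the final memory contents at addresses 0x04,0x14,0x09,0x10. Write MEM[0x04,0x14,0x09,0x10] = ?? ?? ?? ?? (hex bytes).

D0: mem[0x0f..0x10] <- [d7 ba]
D1: mem[0x0b..0x10] <- [c3 fd c3 d7 ba 47]
D2: mem[0x06..0x0b] <- [d7 ba 47 6b 07 66]
D3: mem[0x06..0x08] <- [07 66 fd]
D4: mem[0x09..0x0b] <- [49 d5 c3]
D5: mem[0x04..0x09] <- [d5 c3 fd c3 d7 ba]
query mem[0x04]=0xd5, mem[0x14]=0xe8, mem[0x09]=0xba, mem[0x10]=0x47

MEM[0x04,0x14,0x09,0x10] = d5 e8 ba 47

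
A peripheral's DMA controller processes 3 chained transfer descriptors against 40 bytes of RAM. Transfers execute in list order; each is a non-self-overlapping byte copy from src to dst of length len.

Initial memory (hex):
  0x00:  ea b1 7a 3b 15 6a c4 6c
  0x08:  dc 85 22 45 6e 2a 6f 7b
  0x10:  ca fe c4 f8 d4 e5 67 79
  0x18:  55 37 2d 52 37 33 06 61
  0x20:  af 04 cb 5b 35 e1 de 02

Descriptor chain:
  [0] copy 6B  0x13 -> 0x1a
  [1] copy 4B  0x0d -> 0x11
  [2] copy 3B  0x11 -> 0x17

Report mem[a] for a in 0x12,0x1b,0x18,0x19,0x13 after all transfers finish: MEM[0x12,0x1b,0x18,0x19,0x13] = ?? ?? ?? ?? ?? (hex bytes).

D0: mem[0x1a..0x1f] <- [f8 d4 e5 67 79 55]
D1: mem[0x11..0x14] <- [2a 6f 7b ca]
D2: mem[0x17..0x19] <- [2a 6f 7b]
query mem[0x12]=0x6f, mem[0x1b]=0xd4, mem[0x18]=0x6f, mem[0x19]=0x7b, mem[0x13]=0x7b

MEM[0x12,0x1b,0x18,0x19,0x13] = 6f d4 6f 7b 7b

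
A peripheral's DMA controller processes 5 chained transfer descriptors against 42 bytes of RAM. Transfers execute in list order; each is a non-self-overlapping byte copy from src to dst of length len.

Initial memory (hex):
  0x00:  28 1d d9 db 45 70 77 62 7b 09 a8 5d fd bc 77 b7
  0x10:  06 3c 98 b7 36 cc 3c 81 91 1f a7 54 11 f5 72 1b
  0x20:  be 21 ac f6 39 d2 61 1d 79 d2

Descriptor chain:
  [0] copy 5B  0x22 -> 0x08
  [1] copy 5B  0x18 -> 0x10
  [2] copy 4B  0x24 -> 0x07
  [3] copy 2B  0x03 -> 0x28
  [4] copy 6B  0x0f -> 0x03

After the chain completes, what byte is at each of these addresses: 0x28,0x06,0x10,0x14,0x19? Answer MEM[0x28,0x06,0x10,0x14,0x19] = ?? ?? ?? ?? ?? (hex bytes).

  after D0: wrote 5B at 0x08 = acf639d261
  after D1: wrote 5B at 0x10 = 911fa75411
  after D2: wrote 4B at 0x07 = 39d2611d
  after D3: wrote 2B at 0x28 = db45
  after D4: wrote 6B at 0x03 = b7911fa75411
query mem[0x28]=0xdb, mem[0x06]=0xa7, mem[0x10]=0x91, mem[0x14]=0x11, mem[0x19]=0x1f

MEM[0x28,0x06,0x10,0x14,0x19] = db a7 91 11 1f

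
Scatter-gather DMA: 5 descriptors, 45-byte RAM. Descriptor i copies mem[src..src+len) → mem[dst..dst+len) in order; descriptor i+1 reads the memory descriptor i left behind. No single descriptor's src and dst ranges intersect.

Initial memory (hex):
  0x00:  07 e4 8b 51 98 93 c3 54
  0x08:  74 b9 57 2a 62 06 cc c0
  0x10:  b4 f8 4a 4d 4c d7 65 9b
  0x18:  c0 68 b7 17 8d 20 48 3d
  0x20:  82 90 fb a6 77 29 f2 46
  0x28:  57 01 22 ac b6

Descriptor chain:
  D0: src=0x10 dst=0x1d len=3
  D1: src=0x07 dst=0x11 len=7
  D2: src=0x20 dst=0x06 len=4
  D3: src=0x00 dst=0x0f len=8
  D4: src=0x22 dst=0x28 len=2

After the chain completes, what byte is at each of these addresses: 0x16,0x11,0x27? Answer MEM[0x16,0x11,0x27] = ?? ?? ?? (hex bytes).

[0] 0x10->0x1d len=3 : b4 f8 4a
[1] 0x07->0x11 len=7 : 54 74 b9 57 2a 62 06
[2] 0x20->0x06 len=4 : 82 90 fb a6
[3] 0x00->0x0f len=8 : 07 e4 8b 51 98 93 82 90
[4] 0x22->0x28 len=2 : fb a6
query mem[0x16]=0x90, mem[0x11]=0x8b, mem[0x27]=0x46

MEM[0x16,0x11,0x27] = 90 8b 46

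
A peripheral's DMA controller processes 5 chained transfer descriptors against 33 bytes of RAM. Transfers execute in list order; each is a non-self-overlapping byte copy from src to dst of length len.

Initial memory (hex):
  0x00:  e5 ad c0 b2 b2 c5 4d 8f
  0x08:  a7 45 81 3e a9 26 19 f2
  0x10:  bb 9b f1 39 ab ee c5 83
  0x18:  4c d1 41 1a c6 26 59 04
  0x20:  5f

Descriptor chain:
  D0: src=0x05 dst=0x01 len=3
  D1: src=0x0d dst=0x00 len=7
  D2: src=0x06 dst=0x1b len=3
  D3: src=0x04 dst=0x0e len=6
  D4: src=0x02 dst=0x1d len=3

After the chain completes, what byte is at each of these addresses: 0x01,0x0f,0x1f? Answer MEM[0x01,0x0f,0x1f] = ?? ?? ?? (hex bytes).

MEM[0x01,0x0f,0x1f] = 19 f1 9b

[0] 0x05->0x01 len=3 : c5 4d 8f
[1] 0x0d->0x00 len=7 : 26 19 f2 bb 9b f1 39
[2] 0x06->0x1b len=3 : 39 8f a7
[3] 0x04->0x0e len=6 : 9b f1 39 8f a7 45
[4] 0x02->0x1d len=3 : f2 bb 9b
query mem[0x01]=0x19, mem[0x0f]=0xf1, mem[0x1f]=0x9b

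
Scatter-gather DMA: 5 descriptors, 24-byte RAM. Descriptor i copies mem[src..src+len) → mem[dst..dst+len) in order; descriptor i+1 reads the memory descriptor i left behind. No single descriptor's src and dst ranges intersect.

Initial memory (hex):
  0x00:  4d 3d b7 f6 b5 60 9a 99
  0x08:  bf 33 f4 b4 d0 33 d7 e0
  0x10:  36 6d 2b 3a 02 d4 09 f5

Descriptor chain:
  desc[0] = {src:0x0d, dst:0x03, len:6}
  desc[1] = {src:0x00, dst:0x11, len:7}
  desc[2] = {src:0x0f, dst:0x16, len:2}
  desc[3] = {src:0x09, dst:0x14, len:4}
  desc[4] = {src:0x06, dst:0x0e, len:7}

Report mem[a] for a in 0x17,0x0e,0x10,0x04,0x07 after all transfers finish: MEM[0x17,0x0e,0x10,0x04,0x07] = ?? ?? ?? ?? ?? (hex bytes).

[0] 0x0d->0x03 len=6 : 33 d7 e0 36 6d 2b
[1] 0x00->0x11 len=7 : 4d 3d b7 33 d7 e0 36
[2] 0x0f->0x16 len=2 : e0 36
[3] 0x09->0x14 len=4 : 33 f4 b4 d0
[4] 0x06->0x0e len=7 : 36 6d 2b 33 f4 b4 d0
query mem[0x17]=0xd0, mem[0x0e]=0x36, mem[0x10]=0x2b, mem[0x04]=0xd7, mem[0x07]=0x6d

MEM[0x17,0x0e,0x10,0x04,0x07] = d0 36 2b d7 6d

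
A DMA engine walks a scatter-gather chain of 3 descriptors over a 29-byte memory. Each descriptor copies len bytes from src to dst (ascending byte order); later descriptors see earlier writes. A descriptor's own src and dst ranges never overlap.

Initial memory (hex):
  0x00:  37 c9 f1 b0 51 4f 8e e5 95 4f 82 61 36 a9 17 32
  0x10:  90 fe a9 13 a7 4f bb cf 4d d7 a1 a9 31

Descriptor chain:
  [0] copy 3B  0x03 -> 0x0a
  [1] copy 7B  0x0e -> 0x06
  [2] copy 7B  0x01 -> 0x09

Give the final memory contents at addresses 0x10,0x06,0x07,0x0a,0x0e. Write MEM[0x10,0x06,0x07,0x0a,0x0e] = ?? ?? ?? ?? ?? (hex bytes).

  after D0: wrote 3B at 0x0a = b0514f
  after D1: wrote 7B at 0x06 = 173290fea913a7
  after D2: wrote 7B at 0x09 = c9f1b0514f1732
query mem[0x10]=0x90, mem[0x06]=0x17, mem[0x07]=0x32, mem[0x0a]=0xf1, mem[0x0e]=0x17

MEM[0x10,0x06,0x07,0x0a,0x0e] = 90 17 32 f1 17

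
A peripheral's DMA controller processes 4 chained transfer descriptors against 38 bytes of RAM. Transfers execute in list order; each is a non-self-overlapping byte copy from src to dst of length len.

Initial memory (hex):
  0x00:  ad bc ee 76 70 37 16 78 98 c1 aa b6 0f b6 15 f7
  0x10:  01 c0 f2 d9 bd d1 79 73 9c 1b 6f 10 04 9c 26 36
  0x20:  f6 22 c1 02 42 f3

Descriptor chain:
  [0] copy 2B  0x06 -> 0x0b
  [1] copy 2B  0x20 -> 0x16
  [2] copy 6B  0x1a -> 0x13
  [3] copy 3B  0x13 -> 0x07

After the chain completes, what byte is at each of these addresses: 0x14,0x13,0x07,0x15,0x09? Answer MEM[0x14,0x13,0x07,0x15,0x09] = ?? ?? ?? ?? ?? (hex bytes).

MEM[0x14,0x13,0x07,0x15,0x09] = 10 6f 6f 04 04

D0: mem[0x0b..0x0c] <- [16 78]
D1: mem[0x16..0x17] <- [f6 22]
D2: mem[0x13..0x18] <- [6f 10 04 9c 26 36]
D3: mem[0x07..0x09] <- [6f 10 04]
query mem[0x14]=0x10, mem[0x13]=0x6f, mem[0x07]=0x6f, mem[0x15]=0x04, mem[0x09]=0x04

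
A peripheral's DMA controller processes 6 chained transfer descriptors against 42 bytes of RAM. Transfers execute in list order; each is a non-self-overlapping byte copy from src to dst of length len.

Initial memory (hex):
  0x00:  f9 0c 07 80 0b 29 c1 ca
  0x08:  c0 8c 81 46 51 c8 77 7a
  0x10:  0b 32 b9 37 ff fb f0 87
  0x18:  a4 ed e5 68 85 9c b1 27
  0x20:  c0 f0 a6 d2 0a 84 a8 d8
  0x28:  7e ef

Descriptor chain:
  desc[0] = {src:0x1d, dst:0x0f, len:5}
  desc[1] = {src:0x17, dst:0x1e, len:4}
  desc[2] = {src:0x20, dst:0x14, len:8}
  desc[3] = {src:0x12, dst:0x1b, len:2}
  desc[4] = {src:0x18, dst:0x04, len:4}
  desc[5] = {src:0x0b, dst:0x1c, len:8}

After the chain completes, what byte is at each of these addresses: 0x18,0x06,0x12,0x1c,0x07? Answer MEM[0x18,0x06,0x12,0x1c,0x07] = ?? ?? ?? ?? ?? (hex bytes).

MEM[0x18,0x06,0x12,0x1c,0x07] = 0a a8 c0 46 c0

[0] 0x1d->0x0f len=5 : 9c b1 27 c0 f0
[1] 0x17->0x1e len=4 : 87 a4 ed e5
[2] 0x20->0x14 len=8 : ed e5 a6 d2 0a 84 a8 d8
[3] 0x12->0x1b len=2 : c0 f0
[4] 0x18->0x04 len=4 : 0a 84 a8 c0
[5] 0x0b->0x1c len=8 : 46 51 c8 77 9c b1 27 c0
query mem[0x18]=0x0a, mem[0x06]=0xa8, mem[0x12]=0xc0, mem[0x1c]=0x46, mem[0x07]=0xc0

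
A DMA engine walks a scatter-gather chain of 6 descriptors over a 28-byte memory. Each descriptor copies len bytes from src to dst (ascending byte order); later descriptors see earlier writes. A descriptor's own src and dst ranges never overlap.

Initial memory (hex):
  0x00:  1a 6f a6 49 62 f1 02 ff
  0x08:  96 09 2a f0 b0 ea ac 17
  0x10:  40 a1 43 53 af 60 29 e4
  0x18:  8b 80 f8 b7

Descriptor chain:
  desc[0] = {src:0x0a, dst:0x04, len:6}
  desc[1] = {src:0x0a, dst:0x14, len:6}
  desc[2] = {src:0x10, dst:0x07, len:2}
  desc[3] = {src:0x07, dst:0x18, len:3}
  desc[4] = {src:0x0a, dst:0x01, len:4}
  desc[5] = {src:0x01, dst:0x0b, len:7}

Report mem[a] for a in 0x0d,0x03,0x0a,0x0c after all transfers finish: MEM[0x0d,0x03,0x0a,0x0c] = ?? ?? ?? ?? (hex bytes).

  after D0: wrote 6B at 0x04 = 2af0b0eaac17
  after D1: wrote 6B at 0x14 = 2af0b0eaac17
  after D2: wrote 2B at 0x07 = 40a1
  after D3: wrote 3B at 0x18 = 40a117
  after D4: wrote 4B at 0x01 = 2af0b0ea
  after D5: wrote 7B at 0x0b = 2af0b0eaf0b040
query mem[0x0d]=0xb0, mem[0x03]=0xb0, mem[0x0a]=0x2a, mem[0x0c]=0xf0

MEM[0x0d,0x03,0x0a,0x0c] = b0 b0 2a f0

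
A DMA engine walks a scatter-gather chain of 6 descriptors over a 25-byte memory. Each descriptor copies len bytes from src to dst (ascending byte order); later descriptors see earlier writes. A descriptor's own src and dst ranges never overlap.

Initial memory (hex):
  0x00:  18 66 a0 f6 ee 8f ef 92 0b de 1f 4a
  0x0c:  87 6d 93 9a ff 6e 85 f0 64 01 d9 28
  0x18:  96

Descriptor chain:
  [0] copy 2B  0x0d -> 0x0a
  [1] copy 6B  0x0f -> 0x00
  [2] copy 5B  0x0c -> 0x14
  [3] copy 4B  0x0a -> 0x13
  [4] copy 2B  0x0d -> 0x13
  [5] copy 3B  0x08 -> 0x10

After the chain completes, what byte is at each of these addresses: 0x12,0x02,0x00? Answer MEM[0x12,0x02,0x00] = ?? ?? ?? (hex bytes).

[0] 0x0d->0x0a len=2 : 6d 93
[1] 0x0f->0x00 len=6 : 9a ff 6e 85 f0 64
[2] 0x0c->0x14 len=5 : 87 6d 93 9a ff
[3] 0x0a->0x13 len=4 : 6d 93 87 6d
[4] 0x0d->0x13 len=2 : 6d 93
[5] 0x08->0x10 len=3 : 0b de 6d
query mem[0x12]=0x6d, mem[0x02]=0x6e, mem[0x00]=0x9a

MEM[0x12,0x02,0x00] = 6d 6e 9a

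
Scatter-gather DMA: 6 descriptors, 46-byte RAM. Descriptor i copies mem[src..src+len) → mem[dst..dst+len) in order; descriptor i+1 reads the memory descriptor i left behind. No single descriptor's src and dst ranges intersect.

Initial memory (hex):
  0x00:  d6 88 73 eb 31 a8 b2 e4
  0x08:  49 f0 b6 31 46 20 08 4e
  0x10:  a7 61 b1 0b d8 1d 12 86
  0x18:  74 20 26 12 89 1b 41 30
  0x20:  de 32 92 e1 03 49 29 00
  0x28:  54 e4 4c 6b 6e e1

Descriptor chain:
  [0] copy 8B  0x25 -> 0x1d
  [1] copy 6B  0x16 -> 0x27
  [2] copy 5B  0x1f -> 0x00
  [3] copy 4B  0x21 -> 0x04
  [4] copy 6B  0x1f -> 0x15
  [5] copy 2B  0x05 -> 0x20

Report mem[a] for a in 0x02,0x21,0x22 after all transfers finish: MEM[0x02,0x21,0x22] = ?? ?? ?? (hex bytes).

  after D0: wrote 8B at 0x1d = 49290054e44c6b6e
  after D1: wrote 6B at 0x27 = 128674202612
  after D2: wrote 5B at 0x00 = 0054e44c6b
  after D3: wrote 4B at 0x04 = e44c6b6e
  after D4: wrote 6B at 0x15 = 0054e44c6b6e
  after D5: wrote 2B at 0x20 = 4c6b
query mem[0x02]=0xe4, mem[0x21]=0x6b, mem[0x22]=0x4c

MEM[0x02,0x21,0x22] = e4 6b 4c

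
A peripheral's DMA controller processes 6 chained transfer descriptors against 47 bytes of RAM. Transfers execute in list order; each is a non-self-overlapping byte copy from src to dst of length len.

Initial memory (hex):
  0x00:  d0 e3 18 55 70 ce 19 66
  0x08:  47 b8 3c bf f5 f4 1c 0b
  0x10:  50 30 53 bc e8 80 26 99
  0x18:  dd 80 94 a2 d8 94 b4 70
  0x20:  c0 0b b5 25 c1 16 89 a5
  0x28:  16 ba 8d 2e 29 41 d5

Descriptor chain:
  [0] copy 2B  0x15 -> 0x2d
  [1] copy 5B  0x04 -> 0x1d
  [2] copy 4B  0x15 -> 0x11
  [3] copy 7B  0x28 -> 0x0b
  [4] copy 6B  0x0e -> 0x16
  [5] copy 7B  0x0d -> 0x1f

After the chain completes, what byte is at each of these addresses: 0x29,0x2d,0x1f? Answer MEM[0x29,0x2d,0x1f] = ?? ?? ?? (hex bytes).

#0 dst[0x2d+2] := {0x80,0x26}
#1 dst[0x1d+5] := {0x70,0xce,0x19,0x66,0x47}
#2 dst[0x11+4] := {0x80,0x26,0x99,0xdd}
#3 dst[0x0b+7] := {0x16,0xba,0x8d,0x2e,0x29,0x80,0x26}
#4 dst[0x16+6] := {0x2e,0x29,0x80,0x26,0x26,0x99}
#5 dst[0x1f+7] := {0x8d,0x2e,0x29,0x80,0x26,0x26,0x99}
query mem[0x29]=0xba, mem[0x2d]=0x80, mem[0x1f]=0x8d

MEM[0x29,0x2d,0x1f] = ba 80 8d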